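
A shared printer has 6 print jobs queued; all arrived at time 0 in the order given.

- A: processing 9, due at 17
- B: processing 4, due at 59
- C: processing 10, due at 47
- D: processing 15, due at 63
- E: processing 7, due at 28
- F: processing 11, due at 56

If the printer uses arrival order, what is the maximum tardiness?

FIFO (arrival order): A B C D E F.
A: 0→9, due 17, tardiness 0
B: 9→13, due 59, tardiness 0
C: 13→23, due 47, tardiness 0
D: 23→38, due 63, tardiness 0
E: 38→45, due 28, tardiness 17
F: 45→56, due 56, tardiness 0
Maximum = 17.

17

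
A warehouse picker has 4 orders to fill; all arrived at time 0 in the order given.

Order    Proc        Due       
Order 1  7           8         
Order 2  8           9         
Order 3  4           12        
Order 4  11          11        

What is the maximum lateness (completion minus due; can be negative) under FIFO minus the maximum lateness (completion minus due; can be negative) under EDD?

FIFO (arrival order): Order 1 Order 2 Order 3 Order 4.
Order 1: 0→7, due 8, lateness -1
Order 2: 7→15, due 9, lateness 6
Order 3: 15→19, due 12, lateness 7
Order 4: 19→30, due 11, lateness 19
Maximum = 19.
EDD (increasing due date): Order 1 Order 2 Order 4 Order 3.
Order 1: 0→7, due 8, lateness -1
Order 2: 7→15, due 9, lateness 6
Order 4: 15→26, due 11, lateness 15
Order 3: 26→30, due 12, lateness 18
Maximum = 18.
Difference = 19 − 18 = 1.

1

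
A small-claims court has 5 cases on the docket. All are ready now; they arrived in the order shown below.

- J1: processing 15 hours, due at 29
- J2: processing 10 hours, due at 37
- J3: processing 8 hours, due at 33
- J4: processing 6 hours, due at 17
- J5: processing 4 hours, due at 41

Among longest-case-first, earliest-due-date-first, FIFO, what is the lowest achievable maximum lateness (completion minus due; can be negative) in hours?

2

LPT (decreasing processing time): J1 J2 J3 J4 J5.
J1: 0→15, due 29, lateness -14
J2: 15→25, due 37, lateness -12
J3: 25→33, due 33, lateness 0
J4: 33→39, due 17, lateness 22
J5: 39→43, due 41, lateness 2
Maximum = 22.
EDD (increasing due date): J4 J1 J3 J2 J5.
J4: 0→6, due 17, lateness -11
J1: 6→21, due 29, lateness -8
J3: 21→29, due 33, lateness -4
J2: 29→39, due 37, lateness 2
J5: 39→43, due 41, lateness 2
Maximum = 2.
FIFO (arrival order): J1 J2 J3 J4 J5.
J1: 0→15, due 29, lateness -14
J2: 15→25, due 37, lateness -12
J3: 25→33, due 33, lateness 0
J4: 33→39, due 17, lateness 22
J5: 39→43, due 41, lateness 2
Maximum = 22.
LPT 22, EDD 2, FIFO 22 → minimum 2.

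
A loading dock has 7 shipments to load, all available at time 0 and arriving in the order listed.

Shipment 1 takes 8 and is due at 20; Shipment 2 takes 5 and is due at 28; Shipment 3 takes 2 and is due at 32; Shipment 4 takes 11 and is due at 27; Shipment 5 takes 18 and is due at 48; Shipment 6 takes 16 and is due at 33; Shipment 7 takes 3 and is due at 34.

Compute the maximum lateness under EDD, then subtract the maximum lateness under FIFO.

EDD (increasing due date): Shipment 1 Shipment 4 Shipment 2 Shipment 3 Shipment 6 Shipment 7 Shipment 5.
Shipment 1: 0→8, due 20, lateness -12
Shipment 4: 8→19, due 27, lateness -8
Shipment 2: 19→24, due 28, lateness -4
Shipment 3: 24→26, due 32, lateness -6
Shipment 6: 26→42, due 33, lateness 9
Shipment 7: 42→45, due 34, lateness 11
Shipment 5: 45→63, due 48, lateness 15
Maximum = 15.
FIFO (arrival order): Shipment 1 Shipment 2 Shipment 3 Shipment 4 Shipment 5 Shipment 6 Shipment 7.
Shipment 1: 0→8, due 20, lateness -12
Shipment 2: 8→13, due 28, lateness -15
Shipment 3: 13→15, due 32, lateness -17
Shipment 4: 15→26, due 27, lateness -1
Shipment 5: 26→44, due 48, lateness -4
Shipment 6: 44→60, due 33, lateness 27
Shipment 7: 60→63, due 34, lateness 29
Maximum = 29.
Difference = 15 − 29 = -14.

-14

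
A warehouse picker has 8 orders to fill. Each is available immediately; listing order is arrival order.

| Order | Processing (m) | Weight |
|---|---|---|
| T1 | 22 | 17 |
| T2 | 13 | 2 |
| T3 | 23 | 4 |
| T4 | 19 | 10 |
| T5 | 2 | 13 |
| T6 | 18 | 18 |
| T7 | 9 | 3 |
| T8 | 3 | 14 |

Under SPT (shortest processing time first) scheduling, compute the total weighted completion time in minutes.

3540

SPT (increasing processing time): T5 T8 T7 T2 T6 T4 T1 T3.
T5: finishes 2, weight 13, w·C = 26
T8: finishes 5, weight 14, w·C = 70
T7: finishes 14, weight 3, w·C = 42
T2: finishes 27, weight 2, w·C = 54
T6: finishes 45, weight 18, w·C = 810
T4: finishes 64, weight 10, w·C = 640
T1: finishes 86, weight 17, w·C = 1462
T3: finishes 109, weight 4, w·C = 436
Sum = 26+70+42+54+810+640+1462+436 = 3540.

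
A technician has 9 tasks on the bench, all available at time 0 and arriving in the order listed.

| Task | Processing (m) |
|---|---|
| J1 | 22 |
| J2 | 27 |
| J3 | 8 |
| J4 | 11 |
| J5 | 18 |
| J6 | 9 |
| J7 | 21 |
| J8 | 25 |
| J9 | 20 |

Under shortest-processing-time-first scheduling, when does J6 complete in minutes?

SPT (increasing processing time): J3 J6 J4 J5 J9 J7 J1 J8 J2.
J3: 0→8
J6: 8→17

17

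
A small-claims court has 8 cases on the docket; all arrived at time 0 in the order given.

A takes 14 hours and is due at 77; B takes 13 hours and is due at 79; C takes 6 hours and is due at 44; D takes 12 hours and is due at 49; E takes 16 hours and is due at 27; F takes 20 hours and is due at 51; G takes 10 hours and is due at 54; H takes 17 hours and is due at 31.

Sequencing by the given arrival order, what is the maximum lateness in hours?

FIFO (arrival order): A B C D E F G H.
A: 0→14, due 77, lateness -63
B: 14→27, due 79, lateness -52
C: 27→33, due 44, lateness -11
D: 33→45, due 49, lateness -4
E: 45→61, due 27, lateness 34
F: 61→81, due 51, lateness 30
G: 81→91, due 54, lateness 37
H: 91→108, due 31, lateness 77
Maximum = 77.

77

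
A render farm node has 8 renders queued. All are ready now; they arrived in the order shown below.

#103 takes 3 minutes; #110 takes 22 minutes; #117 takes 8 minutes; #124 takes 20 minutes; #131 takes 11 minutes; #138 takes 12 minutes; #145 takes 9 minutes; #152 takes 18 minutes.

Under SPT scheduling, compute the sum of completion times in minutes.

353

SPT (increasing processing time): #103 #117 #145 #131 #138 #152 #124 #110.
#103: 0→3
#117: 3→11
#145: 11→20
#131: 20→31
#138: 31→43
#152: 43→61
#124: 61→81
#110: 81→103
Sum = 3+11+20+31+43+61+81+103 = 353.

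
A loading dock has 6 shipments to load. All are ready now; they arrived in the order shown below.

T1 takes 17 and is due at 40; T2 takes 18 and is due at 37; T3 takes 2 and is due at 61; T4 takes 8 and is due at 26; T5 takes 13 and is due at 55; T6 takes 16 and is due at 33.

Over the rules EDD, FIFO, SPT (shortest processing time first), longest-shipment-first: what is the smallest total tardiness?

54

EDD (increasing due date): T4 T6 T2 T1 T5 T3.
T4: 0→8, due 26, tardiness 0
T6: 8→24, due 33, tardiness 0
T2: 24→42, due 37, tardiness 5
T1: 42→59, due 40, tardiness 19
T5: 59→72, due 55, tardiness 17
T3: 72→74, due 61, tardiness 13
Sum = 0+0+5+19+17+13 = 54.
FIFO (arrival order): T1 T2 T3 T4 T5 T6.
T1: 0→17, due 40, tardiness 0
T2: 17→35, due 37, tardiness 0
T3: 35→37, due 61, tardiness 0
T4: 37→45, due 26, tardiness 19
T5: 45→58, due 55, tardiness 3
T6: 58→74, due 33, tardiness 41
Sum = 0+0+0+19+3+41 = 63.
SPT (increasing processing time): T3 T4 T5 T6 T1 T2.
T3: 0→2, due 61, tardiness 0
T4: 2→10, due 26, tardiness 0
T5: 10→23, due 55, tardiness 0
T6: 23→39, due 33, tardiness 6
T1: 39→56, due 40, tardiness 16
T2: 56→74, due 37, tardiness 37
Sum = 0+0+0+6+16+37 = 59.
LPT (decreasing processing time): T2 T1 T6 T5 T4 T3.
T2: 0→18, due 37, tardiness 0
T1: 18→35, due 40, tardiness 0
T6: 35→51, due 33, tardiness 18
T5: 51→64, due 55, tardiness 9
T4: 64→72, due 26, tardiness 46
T3: 72→74, due 61, tardiness 13
Sum = 0+0+18+9+46+13 = 86.
EDD 54, FIFO 63, SPT 59, LPT 86 → minimum 54.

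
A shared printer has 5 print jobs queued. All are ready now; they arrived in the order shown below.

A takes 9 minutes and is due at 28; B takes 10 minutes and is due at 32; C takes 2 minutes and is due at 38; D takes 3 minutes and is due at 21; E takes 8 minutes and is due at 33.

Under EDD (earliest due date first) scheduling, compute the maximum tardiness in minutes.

EDD (increasing due date): D A B E C.
D: 0→3, due 21, tardiness 0
A: 3→12, due 28, tardiness 0
B: 12→22, due 32, tardiness 0
E: 22→30, due 33, tardiness 0
C: 30→32, due 38, tardiness 0
Maximum = 0.

0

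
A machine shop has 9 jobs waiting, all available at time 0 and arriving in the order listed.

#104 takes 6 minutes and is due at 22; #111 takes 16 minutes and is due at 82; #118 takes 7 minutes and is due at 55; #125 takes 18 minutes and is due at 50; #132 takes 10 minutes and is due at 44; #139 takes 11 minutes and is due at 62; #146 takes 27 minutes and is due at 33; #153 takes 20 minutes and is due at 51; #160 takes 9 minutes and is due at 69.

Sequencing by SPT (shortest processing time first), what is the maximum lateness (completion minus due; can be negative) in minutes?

SPT (increasing processing time): #104 #118 #160 #132 #139 #111 #125 #153 #146.
#104: 0→6, due 22, lateness -16
#118: 6→13, due 55, lateness -42
#160: 13→22, due 69, lateness -47
#132: 22→32, due 44, lateness -12
#139: 32→43, due 62, lateness -19
#111: 43→59, due 82, lateness -23
#125: 59→77, due 50, lateness 27
#153: 77→97, due 51, lateness 46
#146: 97→124, due 33, lateness 91
Maximum = 91.

91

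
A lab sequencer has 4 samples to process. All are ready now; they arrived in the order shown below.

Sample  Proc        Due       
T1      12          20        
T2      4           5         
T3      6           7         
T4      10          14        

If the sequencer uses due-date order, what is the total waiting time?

EDD (increasing due date): T2 T3 T4 T1.
T2: waits 0, runs 0→4
T3: waits 4, runs 4→10
T4: waits 10, runs 10→20
T1: waits 20, runs 20→32
Sum = 0+4+10+20 = 34.

34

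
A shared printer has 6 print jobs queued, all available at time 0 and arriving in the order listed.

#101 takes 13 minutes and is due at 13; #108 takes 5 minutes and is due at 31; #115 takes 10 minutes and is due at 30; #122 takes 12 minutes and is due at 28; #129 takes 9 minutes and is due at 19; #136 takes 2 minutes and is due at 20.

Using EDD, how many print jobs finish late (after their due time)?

EDD (increasing due date): #101 #129 #136 #122 #115 #108.
#101: 0→13, due 13, tardiness 0
#129: 13→22, due 19, tardiness 3
#136: 22→24, due 20, tardiness 4
#122: 24→36, due 28, tardiness 8
#115: 36→46, due 30, tardiness 16
#108: 46→51, due 31, tardiness 20
Late print jobs: 5.

5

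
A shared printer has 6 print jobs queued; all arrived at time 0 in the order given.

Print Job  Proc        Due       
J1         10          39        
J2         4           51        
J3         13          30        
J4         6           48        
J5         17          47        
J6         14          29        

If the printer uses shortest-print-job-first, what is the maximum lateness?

18

SPT (increasing processing time): J2 J4 J1 J3 J6 J5.
J2: 0→4, due 51, lateness -47
J4: 4→10, due 48, lateness -38
J1: 10→20, due 39, lateness -19
J3: 20→33, due 30, lateness 3
J6: 33→47, due 29, lateness 18
J5: 47→64, due 47, lateness 17
Maximum = 18.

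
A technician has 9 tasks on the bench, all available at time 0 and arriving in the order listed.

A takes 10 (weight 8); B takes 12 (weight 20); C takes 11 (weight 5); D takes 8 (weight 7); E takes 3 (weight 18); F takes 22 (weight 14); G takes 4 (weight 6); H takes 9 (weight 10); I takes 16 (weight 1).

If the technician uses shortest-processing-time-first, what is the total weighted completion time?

3481

SPT (increasing processing time): E G D H A C B I F.
E: finishes 3, weight 18, w·C = 54
G: finishes 7, weight 6, w·C = 42
D: finishes 15, weight 7, w·C = 105
H: finishes 24, weight 10, w·C = 240
A: finishes 34, weight 8, w·C = 272
C: finishes 45, weight 5, w·C = 225
B: finishes 57, weight 20, w·C = 1140
I: finishes 73, weight 1, w·C = 73
F: finishes 95, weight 14, w·C = 1330
Sum = 54+42+105+240+272+225+1140+73+1330 = 3481.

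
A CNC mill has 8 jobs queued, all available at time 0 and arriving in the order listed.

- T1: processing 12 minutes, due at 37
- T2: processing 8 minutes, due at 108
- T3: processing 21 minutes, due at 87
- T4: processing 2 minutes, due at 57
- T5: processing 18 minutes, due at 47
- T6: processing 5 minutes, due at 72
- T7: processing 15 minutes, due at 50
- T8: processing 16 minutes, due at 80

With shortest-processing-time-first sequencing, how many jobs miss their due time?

SPT (increasing processing time): T4 T6 T2 T1 T7 T8 T5 T3.
T4: 0→2, due 57, tardiness 0
T6: 2→7, due 72, tardiness 0
T2: 7→15, due 108, tardiness 0
T1: 15→27, due 37, tardiness 0
T7: 27→42, due 50, tardiness 0
T8: 42→58, due 80, tardiness 0
T5: 58→76, due 47, tardiness 29
T3: 76→97, due 87, tardiness 10
Late jobs: 2.

2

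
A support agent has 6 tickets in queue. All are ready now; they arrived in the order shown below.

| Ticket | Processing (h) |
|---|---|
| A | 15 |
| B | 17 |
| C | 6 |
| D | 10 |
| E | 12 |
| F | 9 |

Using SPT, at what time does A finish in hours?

SPT (increasing processing time): C F D E A B.
C: 0→6
F: 6→15
D: 15→25
E: 25→37
A: 37→52

52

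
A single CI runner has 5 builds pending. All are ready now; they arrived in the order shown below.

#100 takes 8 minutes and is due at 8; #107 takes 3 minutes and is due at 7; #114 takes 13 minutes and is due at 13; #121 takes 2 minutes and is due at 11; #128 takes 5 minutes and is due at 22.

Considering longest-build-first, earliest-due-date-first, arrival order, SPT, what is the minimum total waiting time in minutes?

35

LPT (decreasing processing time): #114 #100 #128 #107 #121.
#114: waits 0, runs 0→13
#100: waits 13, runs 13→21
#128: waits 21, runs 21→26
#107: waits 26, runs 26→29
#121: waits 29, runs 29→31
Sum = 0+13+21+26+29 = 89.
EDD (increasing due date): #107 #100 #121 #114 #128.
#107: waits 0, runs 0→3
#100: waits 3, runs 3→11
#121: waits 11, runs 11→13
#114: waits 13, runs 13→26
#128: waits 26, runs 26→31
Sum = 0+3+11+13+26 = 53.
FIFO (arrival order): #100 #107 #114 #121 #128.
#100: waits 0, runs 0→8
#107: waits 8, runs 8→11
#114: waits 11, runs 11→24
#121: waits 24, runs 24→26
#128: waits 26, runs 26→31
Sum = 0+8+11+24+26 = 69.
SPT (increasing processing time): #121 #107 #128 #100 #114.
#121: waits 0, runs 0→2
#107: waits 2, runs 2→5
#128: waits 5, runs 5→10
#100: waits 10, runs 10→18
#114: waits 18, runs 18→31
Sum = 0+2+5+10+18 = 35.
LPT 89, EDD 53, FIFO 69, SPT 35 → minimum 35.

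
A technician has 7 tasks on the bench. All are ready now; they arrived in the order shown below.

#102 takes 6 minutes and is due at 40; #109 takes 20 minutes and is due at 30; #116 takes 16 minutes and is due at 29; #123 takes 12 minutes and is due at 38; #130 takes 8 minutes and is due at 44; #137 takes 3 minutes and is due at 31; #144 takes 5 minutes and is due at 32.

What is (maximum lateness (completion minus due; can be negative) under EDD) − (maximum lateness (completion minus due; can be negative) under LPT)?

EDD (increasing due date): #116 #109 #137 #144 #123 #102 #130.
#116: 0→16, due 29, lateness -13
#109: 16→36, due 30, lateness 6
#137: 36→39, due 31, lateness 8
#144: 39→44, due 32, lateness 12
#123: 44→56, due 38, lateness 18
#102: 56→62, due 40, lateness 22
#130: 62→70, due 44, lateness 26
Maximum = 26.
LPT (decreasing processing time): #109 #116 #123 #130 #102 #144 #137.
#109: 0→20, due 30, lateness -10
#116: 20→36, due 29, lateness 7
#123: 36→48, due 38, lateness 10
#130: 48→56, due 44, lateness 12
#102: 56→62, due 40, lateness 22
#144: 62→67, due 32, lateness 35
#137: 67→70, due 31, lateness 39
Maximum = 39.
Difference = 26 − 39 = -13.

-13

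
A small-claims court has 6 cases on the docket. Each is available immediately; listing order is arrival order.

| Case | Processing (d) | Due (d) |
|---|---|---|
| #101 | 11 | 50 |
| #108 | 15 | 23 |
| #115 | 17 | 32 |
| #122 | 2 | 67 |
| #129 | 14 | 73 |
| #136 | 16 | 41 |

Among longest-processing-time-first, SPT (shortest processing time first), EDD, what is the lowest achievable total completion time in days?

LPT (decreasing processing time): #115 #136 #108 #129 #101 #122.
#115: 0→17
#136: 17→33
#108: 33→48
#129: 48→62
#101: 62→73
#122: 73→75
Sum = 17+33+48+62+73+75 = 308.
SPT (increasing processing time): #122 #101 #129 #108 #136 #115.
#122: 0→2
#101: 2→13
#129: 13→27
#108: 27→42
#136: 42→58
#115: 58→75
Sum = 2+13+27+42+58+75 = 217.
EDD (increasing due date): #108 #115 #136 #101 #122 #129.
#108: 0→15
#115: 15→32
#136: 32→48
#101: 48→59
#122: 59→61
#129: 61→75
Sum = 15+32+48+59+61+75 = 290.
LPT 308, SPT 217, EDD 290 → minimum 217.

217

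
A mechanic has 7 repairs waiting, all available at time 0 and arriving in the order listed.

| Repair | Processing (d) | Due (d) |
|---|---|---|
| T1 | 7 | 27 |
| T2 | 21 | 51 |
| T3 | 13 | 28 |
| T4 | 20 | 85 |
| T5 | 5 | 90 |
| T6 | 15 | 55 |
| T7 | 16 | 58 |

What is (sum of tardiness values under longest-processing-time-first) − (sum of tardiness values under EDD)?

LPT (decreasing processing time): T2 T4 T7 T6 T3 T1 T5.
T2: 0→21, due 51, tardiness 0
T4: 21→41, due 85, tardiness 0
T7: 41→57, due 58, tardiness 0
T6: 57→72, due 55, tardiness 17
T3: 72→85, due 28, tardiness 57
T1: 85→92, due 27, tardiness 65
T5: 92→97, due 90, tardiness 7
Sum = 0+0+0+17+57+65+7 = 146.
EDD (increasing due date): T1 T3 T2 T6 T7 T4 T5.
T1: 0→7, due 27, tardiness 0
T3: 7→20, due 28, tardiness 0
T2: 20→41, due 51, tardiness 0
T6: 41→56, due 55, tardiness 1
T7: 56→72, due 58, tardiness 14
T4: 72→92, due 85, tardiness 7
T5: 92→97, due 90, tardiness 7
Sum = 0+0+0+1+14+7+7 = 29.
Difference = 146 − 29 = 117.

117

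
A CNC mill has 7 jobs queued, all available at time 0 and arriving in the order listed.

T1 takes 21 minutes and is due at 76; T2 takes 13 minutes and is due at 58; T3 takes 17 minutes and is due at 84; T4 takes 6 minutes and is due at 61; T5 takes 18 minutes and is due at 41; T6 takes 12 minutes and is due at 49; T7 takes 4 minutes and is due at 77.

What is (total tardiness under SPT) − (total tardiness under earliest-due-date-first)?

37

SPT (increasing processing time): T7 T4 T6 T2 T3 T5 T1.
T7: 0→4, due 77, tardiness 0
T4: 4→10, due 61, tardiness 0
T6: 10→22, due 49, tardiness 0
T2: 22→35, due 58, tardiness 0
T3: 35→52, due 84, tardiness 0
T5: 52→70, due 41, tardiness 29
T1: 70→91, due 76, tardiness 15
Sum = 0+0+0+0+0+29+15 = 44.
EDD (increasing due date): T5 T6 T2 T4 T1 T7 T3.
T5: 0→18, due 41, tardiness 0
T6: 18→30, due 49, tardiness 0
T2: 30→43, due 58, tardiness 0
T4: 43→49, due 61, tardiness 0
T1: 49→70, due 76, tardiness 0
T7: 70→74, due 77, tardiness 0
T3: 74→91, due 84, tardiness 7
Sum = 0+0+0+0+0+0+7 = 7.
Difference = 44 − 7 = 37.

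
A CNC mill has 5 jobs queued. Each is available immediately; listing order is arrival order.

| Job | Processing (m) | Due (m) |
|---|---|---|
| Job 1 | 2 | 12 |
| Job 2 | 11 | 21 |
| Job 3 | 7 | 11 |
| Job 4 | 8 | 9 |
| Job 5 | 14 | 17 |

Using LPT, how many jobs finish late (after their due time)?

LPT (decreasing processing time): Job 5 Job 2 Job 4 Job 3 Job 1.
Job 5: 0→14, due 17, tardiness 0
Job 2: 14→25, due 21, tardiness 4
Job 4: 25→33, due 9, tardiness 24
Job 3: 33→40, due 11, tardiness 29
Job 1: 40→42, due 12, tardiness 30
Late jobs: 4.

4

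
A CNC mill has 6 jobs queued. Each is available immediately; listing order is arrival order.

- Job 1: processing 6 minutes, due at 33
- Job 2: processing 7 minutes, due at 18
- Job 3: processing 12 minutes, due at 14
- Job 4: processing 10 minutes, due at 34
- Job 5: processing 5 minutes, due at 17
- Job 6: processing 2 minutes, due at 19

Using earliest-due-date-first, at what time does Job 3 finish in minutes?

12

EDD (increasing due date): Job 3 Job 5 Job 2 Job 6 Job 1 Job 4.
Job 3: 0→12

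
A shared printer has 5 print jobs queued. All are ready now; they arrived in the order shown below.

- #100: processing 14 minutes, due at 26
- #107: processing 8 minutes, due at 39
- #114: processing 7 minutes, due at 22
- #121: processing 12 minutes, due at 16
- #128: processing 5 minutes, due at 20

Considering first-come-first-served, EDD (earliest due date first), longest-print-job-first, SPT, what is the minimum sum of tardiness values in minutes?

FIFO (arrival order): #100 #107 #114 #121 #128.
#100: 0→14, due 26, tardiness 0
#107: 14→22, due 39, tardiness 0
#114: 22→29, due 22, tardiness 7
#121: 29→41, due 16, tardiness 25
#128: 41→46, due 20, tardiness 26
Sum = 0+0+7+25+26 = 58.
EDD (increasing due date): #121 #128 #114 #100 #107.
#121: 0→12, due 16, tardiness 0
#128: 12→17, due 20, tardiness 0
#114: 17→24, due 22, tardiness 2
#100: 24→38, due 26, tardiness 12
#107: 38→46, due 39, tardiness 7
Sum = 0+0+2+12+7 = 21.
LPT (decreasing processing time): #100 #121 #107 #114 #128.
#100: 0→14, due 26, tardiness 0
#121: 14→26, due 16, tardiness 10
#107: 26→34, due 39, tardiness 0
#114: 34→41, due 22, tardiness 19
#128: 41→46, due 20, tardiness 26
Sum = 0+10+0+19+26 = 55.
SPT (increasing processing time): #128 #114 #107 #121 #100.
#128: 0→5, due 20, tardiness 0
#114: 5→12, due 22, tardiness 0
#107: 12→20, due 39, tardiness 0
#121: 20→32, due 16, tardiness 16
#100: 32→46, due 26, tardiness 20
Sum = 0+0+0+16+20 = 36.
FIFO 58, EDD 21, LPT 55, SPT 36 → minimum 21.

21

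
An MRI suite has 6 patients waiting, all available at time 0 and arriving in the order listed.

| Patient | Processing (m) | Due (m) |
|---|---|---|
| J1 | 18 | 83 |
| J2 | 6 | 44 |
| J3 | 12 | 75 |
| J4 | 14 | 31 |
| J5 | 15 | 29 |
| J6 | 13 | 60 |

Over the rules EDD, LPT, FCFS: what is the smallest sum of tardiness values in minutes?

EDD (increasing due date): J5 J4 J2 J6 J3 J1.
J5: 0→15, due 29, tardiness 0
J4: 15→29, due 31, tardiness 0
J2: 29→35, due 44, tardiness 0
J6: 35→48, due 60, tardiness 0
J3: 48→60, due 75, tardiness 0
J1: 60→78, due 83, tardiness 0
Sum = 0+0+0+0+0+0 = 0.
LPT (decreasing processing time): J1 J5 J4 J6 J3 J2.
J1: 0→18, due 83, tardiness 0
J5: 18→33, due 29, tardiness 4
J4: 33→47, due 31, tardiness 16
J6: 47→60, due 60, tardiness 0
J3: 60→72, due 75, tardiness 0
J2: 72→78, due 44, tardiness 34
Sum = 0+4+16+0+0+34 = 54.
FIFO (arrival order): J1 J2 J3 J4 J5 J6.
J1: 0→18, due 83, tardiness 0
J2: 18→24, due 44, tardiness 0
J3: 24→36, due 75, tardiness 0
J4: 36→50, due 31, tardiness 19
J5: 50→65, due 29, tardiness 36
J6: 65→78, due 60, tardiness 18
Sum = 0+0+0+19+36+18 = 73.
EDD 0, LPT 54, FIFO 73 → minimum 0.

0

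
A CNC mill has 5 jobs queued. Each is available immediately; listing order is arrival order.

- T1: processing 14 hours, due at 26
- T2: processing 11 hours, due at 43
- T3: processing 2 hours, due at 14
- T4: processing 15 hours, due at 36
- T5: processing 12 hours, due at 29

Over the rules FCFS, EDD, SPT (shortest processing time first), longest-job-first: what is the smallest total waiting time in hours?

79

FIFO (arrival order): T1 T2 T3 T4 T5.
T1: waits 0, runs 0→14
T2: waits 14, runs 14→25
T3: waits 25, runs 25→27
T4: waits 27, runs 27→42
T5: waits 42, runs 42→54
Sum = 0+14+25+27+42 = 108.
EDD (increasing due date): T3 T1 T5 T4 T2.
T3: waits 0, runs 0→2
T1: waits 2, runs 2→16
T5: waits 16, runs 16→28
T4: waits 28, runs 28→43
T2: waits 43, runs 43→54
Sum = 0+2+16+28+43 = 89.
SPT (increasing processing time): T3 T2 T5 T1 T4.
T3: waits 0, runs 0→2
T2: waits 2, runs 2→13
T5: waits 13, runs 13→25
T1: waits 25, runs 25→39
T4: waits 39, runs 39→54
Sum = 0+2+13+25+39 = 79.
LPT (decreasing processing time): T4 T1 T5 T2 T3.
T4: waits 0, runs 0→15
T1: waits 15, runs 15→29
T5: waits 29, runs 29→41
T2: waits 41, runs 41→52
T3: waits 52, runs 52→54
Sum = 0+15+29+41+52 = 137.
FIFO 108, EDD 89, SPT 79, LPT 137 → minimum 79.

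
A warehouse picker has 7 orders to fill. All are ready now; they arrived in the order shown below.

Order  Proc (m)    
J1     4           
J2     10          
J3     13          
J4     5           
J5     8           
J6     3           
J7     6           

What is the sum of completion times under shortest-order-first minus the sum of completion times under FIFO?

SPT (increasing processing time): J6 J1 J4 J7 J5 J2 J3.
J6: 0→3
J1: 3→7
J4: 7→12
J7: 12→18
J5: 18→26
J2: 26→36
J3: 36→49
Sum = 3+7+12+18+26+36+49 = 151.
FIFO (arrival order): J1 J2 J3 J4 J5 J6 J7.
J1: 0→4
J2: 4→14
J3: 14→27
J4: 27→32
J5: 32→40
J6: 40→43
J7: 43→49
Sum = 4+14+27+32+40+43+49 = 209.
Difference = 151 − 209 = -58.

-58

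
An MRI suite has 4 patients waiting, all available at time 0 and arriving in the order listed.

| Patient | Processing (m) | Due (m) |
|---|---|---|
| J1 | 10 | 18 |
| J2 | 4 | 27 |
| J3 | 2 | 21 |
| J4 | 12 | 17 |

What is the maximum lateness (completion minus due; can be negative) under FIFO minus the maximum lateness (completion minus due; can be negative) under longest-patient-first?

FIFO (arrival order): J1 J2 J3 J4.
J1: 0→10, due 18, lateness -8
J2: 10→14, due 27, lateness -13
J3: 14→16, due 21, lateness -5
J4: 16→28, due 17, lateness 11
Maximum = 11.
LPT (decreasing processing time): J4 J1 J2 J3.
J4: 0→12, due 17, lateness -5
J1: 12→22, due 18, lateness 4
J2: 22→26, due 27, lateness -1
J3: 26→28, due 21, lateness 7
Maximum = 7.
Difference = 11 − 7 = 4.

4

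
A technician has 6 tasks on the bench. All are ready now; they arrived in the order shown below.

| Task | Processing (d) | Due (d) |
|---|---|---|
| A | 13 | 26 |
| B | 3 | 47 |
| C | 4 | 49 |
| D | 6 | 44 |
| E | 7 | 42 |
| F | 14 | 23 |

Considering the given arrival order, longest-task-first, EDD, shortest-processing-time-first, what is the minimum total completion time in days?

123

FIFO (arrival order): A B C D E F.
A: 0→13
B: 13→16
C: 16→20
D: 20→26
E: 26→33
F: 33→47
Sum = 13+16+20+26+33+47 = 155.
LPT (decreasing processing time): F A E D C B.
F: 0→14
A: 14→27
E: 27→34
D: 34→40
C: 40→44
B: 44→47
Sum = 14+27+34+40+44+47 = 206.
EDD (increasing due date): F A E D B C.
F: 0→14
A: 14→27
E: 27→34
D: 34→40
B: 40→43
C: 43→47
Sum = 14+27+34+40+43+47 = 205.
SPT (increasing processing time): B C D E A F.
B: 0→3
C: 3→7
D: 7→13
E: 13→20
A: 20→33
F: 33→47
Sum = 3+7+13+20+33+47 = 123.
FIFO 155, LPT 206, EDD 205, SPT 123 → minimum 123.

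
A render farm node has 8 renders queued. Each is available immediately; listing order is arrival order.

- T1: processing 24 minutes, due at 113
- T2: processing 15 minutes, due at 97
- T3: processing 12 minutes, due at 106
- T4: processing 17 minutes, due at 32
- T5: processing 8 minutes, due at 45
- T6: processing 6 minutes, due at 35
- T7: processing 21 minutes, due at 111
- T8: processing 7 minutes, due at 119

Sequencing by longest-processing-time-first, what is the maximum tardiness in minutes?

75

LPT (decreasing processing time): T1 T7 T4 T2 T3 T5 T8 T6.
T1: 0→24, due 113, tardiness 0
T7: 24→45, due 111, tardiness 0
T4: 45→62, due 32, tardiness 30
T2: 62→77, due 97, tardiness 0
T3: 77→89, due 106, tardiness 0
T5: 89→97, due 45, tardiness 52
T8: 97→104, due 119, tardiness 0
T6: 104→110, due 35, tardiness 75
Maximum = 75.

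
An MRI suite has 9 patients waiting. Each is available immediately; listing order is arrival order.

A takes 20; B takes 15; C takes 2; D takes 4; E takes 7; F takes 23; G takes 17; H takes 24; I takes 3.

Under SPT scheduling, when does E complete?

SPT (increasing processing time): C I D E B G A F H.
C: 0→2
I: 2→5
D: 5→9
E: 9→16

16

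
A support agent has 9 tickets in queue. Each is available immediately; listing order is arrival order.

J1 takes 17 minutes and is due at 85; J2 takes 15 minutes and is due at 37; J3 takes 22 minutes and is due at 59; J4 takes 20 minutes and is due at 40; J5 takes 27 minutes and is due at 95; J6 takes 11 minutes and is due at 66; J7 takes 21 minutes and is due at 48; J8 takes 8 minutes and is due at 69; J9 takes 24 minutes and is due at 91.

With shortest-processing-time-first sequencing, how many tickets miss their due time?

SPT (increasing processing time): J8 J6 J2 J1 J4 J7 J3 J9 J5.
J8: 0→8, due 69, tardiness 0
J6: 8→19, due 66, tardiness 0
J2: 19→34, due 37, tardiness 0
J1: 34→51, due 85, tardiness 0
J4: 51→71, due 40, tardiness 31
J7: 71→92, due 48, tardiness 44
J3: 92→114, due 59, tardiness 55
J9: 114→138, due 91, tardiness 47
J5: 138→165, due 95, tardiness 70
Late tickets: 5.

5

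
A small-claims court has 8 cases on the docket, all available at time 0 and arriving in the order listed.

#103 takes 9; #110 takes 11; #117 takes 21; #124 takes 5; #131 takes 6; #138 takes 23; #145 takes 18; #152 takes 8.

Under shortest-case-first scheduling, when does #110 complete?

SPT (increasing processing time): #124 #131 #152 #103 #110 #145 #117 #138.
#124: 0→5
#131: 5→11
#152: 11→19
#103: 19→28
#110: 28→39

39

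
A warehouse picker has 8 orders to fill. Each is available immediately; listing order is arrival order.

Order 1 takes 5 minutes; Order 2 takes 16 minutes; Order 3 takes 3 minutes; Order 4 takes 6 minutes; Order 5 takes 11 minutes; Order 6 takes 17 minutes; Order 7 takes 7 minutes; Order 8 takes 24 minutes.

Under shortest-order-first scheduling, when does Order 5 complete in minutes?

32

SPT (increasing processing time): Order 3 Order 1 Order 4 Order 7 Order 5 Order 2 Order 6 Order 8.
Order 3: 0→3
Order 1: 3→8
Order 4: 8→14
Order 7: 14→21
Order 5: 21→32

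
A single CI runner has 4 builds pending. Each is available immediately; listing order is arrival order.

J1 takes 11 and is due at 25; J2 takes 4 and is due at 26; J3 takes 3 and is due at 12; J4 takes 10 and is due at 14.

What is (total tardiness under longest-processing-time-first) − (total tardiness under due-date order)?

21

LPT (decreasing processing time): J1 J4 J2 J3.
J1: 0→11, due 25, tardiness 0
J4: 11→21, due 14, tardiness 7
J2: 21→25, due 26, tardiness 0
J3: 25→28, due 12, tardiness 16
Sum = 0+7+0+16 = 23.
EDD (increasing due date): J3 J4 J1 J2.
J3: 0→3, due 12, tardiness 0
J4: 3→13, due 14, tardiness 0
J1: 13→24, due 25, tardiness 0
J2: 24→28, due 26, tardiness 2
Sum = 0+0+0+2 = 2.
Difference = 23 − 2 = 21.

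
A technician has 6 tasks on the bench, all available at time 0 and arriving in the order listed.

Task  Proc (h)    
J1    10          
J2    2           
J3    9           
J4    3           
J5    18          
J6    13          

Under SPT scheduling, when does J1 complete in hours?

24

SPT (increasing processing time): J2 J4 J3 J1 J6 J5.
J2: 0→2
J4: 2→5
J3: 5→14
J1: 14→24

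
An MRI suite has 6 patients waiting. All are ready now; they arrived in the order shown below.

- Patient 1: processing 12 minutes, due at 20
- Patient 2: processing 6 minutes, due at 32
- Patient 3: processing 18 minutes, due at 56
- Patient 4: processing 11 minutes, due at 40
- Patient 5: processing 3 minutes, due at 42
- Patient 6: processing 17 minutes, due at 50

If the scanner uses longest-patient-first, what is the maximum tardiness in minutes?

LPT (decreasing processing time): Patient 3 Patient 6 Patient 1 Patient 4 Patient 2 Patient 5.
Patient 3: 0→18, due 56, tardiness 0
Patient 6: 18→35, due 50, tardiness 0
Patient 1: 35→47, due 20, tardiness 27
Patient 4: 47→58, due 40, tardiness 18
Patient 2: 58→64, due 32, tardiness 32
Patient 5: 64→67, due 42, tardiness 25
Maximum = 32.

32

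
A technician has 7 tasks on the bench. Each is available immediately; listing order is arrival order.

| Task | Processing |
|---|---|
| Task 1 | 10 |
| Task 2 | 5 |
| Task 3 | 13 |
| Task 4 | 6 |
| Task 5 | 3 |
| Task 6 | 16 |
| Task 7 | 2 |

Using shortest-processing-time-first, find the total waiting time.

98

SPT (increasing processing time): Task 7 Task 5 Task 2 Task 4 Task 1 Task 3 Task 6.
Task 7: waits 0, runs 0→2
Task 5: waits 2, runs 2→5
Task 2: waits 5, runs 5→10
Task 4: waits 10, runs 10→16
Task 1: waits 16, runs 16→26
Task 3: waits 26, runs 26→39
Task 6: waits 39, runs 39→55
Sum = 0+2+5+10+16+26+39 = 98.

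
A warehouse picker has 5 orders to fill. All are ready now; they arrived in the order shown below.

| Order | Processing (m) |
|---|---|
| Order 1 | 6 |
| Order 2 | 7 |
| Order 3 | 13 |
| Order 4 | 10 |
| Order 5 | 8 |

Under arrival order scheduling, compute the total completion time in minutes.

FIFO (arrival order): Order 1 Order 2 Order 3 Order 4 Order 5.
Order 1: 0→6
Order 2: 6→13
Order 3: 13→26
Order 4: 26→36
Order 5: 36→44
Sum = 6+13+26+36+44 = 125.

125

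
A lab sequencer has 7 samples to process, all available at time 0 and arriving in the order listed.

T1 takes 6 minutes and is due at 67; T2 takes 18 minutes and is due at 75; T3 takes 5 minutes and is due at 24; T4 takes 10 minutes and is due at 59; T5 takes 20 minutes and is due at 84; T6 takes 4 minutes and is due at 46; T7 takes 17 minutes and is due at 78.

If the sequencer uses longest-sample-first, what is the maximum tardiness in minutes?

52

LPT (decreasing processing time): T5 T2 T7 T4 T1 T3 T6.
T5: 0→20, due 84, tardiness 0
T2: 20→38, due 75, tardiness 0
T7: 38→55, due 78, tardiness 0
T4: 55→65, due 59, tardiness 6
T1: 65→71, due 67, tardiness 4
T3: 71→76, due 24, tardiness 52
T6: 76→80, due 46, tardiness 34
Maximum = 52.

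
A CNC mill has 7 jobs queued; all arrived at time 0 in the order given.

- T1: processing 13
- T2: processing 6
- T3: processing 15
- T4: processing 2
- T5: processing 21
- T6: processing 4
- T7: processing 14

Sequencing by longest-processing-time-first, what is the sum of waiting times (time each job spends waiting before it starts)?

LPT (decreasing processing time): T5 T3 T7 T1 T2 T6 T4.
T5: waits 0, runs 0→21
T3: waits 21, runs 21→36
T7: waits 36, runs 36→50
T1: waits 50, runs 50→63
T2: waits 63, runs 63→69
T6: waits 69, runs 69→73
T4: waits 73, runs 73→75
Sum = 0+21+36+50+63+69+73 = 312.

312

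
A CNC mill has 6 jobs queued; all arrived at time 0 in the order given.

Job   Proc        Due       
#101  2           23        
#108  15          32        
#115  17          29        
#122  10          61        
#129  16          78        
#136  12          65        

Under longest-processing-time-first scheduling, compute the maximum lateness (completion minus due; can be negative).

49

LPT (decreasing processing time): #115 #129 #108 #136 #122 #101.
#115: 0→17, due 29, lateness -12
#129: 17→33, due 78, lateness -45
#108: 33→48, due 32, lateness 16
#136: 48→60, due 65, lateness -5
#122: 60→70, due 61, lateness 9
#101: 70→72, due 23, lateness 49
Maximum = 49.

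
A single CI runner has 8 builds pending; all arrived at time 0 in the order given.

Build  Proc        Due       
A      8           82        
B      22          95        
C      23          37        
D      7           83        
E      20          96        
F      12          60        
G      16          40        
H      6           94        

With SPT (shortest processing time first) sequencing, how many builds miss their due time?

2

SPT (increasing processing time): H D A F G E B C.
H: 0→6, due 94, tardiness 0
D: 6→13, due 83, tardiness 0
A: 13→21, due 82, tardiness 0
F: 21→33, due 60, tardiness 0
G: 33→49, due 40, tardiness 9
E: 49→69, due 96, tardiness 0
B: 69→91, due 95, tardiness 0
C: 91→114, due 37, tardiness 77
Late builds: 2.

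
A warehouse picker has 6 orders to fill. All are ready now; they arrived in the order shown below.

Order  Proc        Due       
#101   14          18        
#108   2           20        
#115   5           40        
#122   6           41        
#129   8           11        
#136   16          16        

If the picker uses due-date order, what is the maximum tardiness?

20

EDD (increasing due date): #129 #136 #101 #108 #115 #122.
#129: 0→8, due 11, tardiness 0
#136: 8→24, due 16, tardiness 8
#101: 24→38, due 18, tardiness 20
#108: 38→40, due 20, tardiness 20
#115: 40→45, due 40, tardiness 5
#122: 45→51, due 41, tardiness 10
Maximum = 20.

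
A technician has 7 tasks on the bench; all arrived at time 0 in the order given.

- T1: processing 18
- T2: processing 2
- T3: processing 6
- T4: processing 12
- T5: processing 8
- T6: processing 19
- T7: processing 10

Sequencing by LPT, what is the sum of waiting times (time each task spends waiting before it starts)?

LPT (decreasing processing time): T6 T1 T4 T7 T5 T3 T2.
T6: waits 0, runs 0→19
T1: waits 19, runs 19→37
T4: waits 37, runs 37→49
T7: waits 49, runs 49→59
T5: waits 59, runs 59→67
T3: waits 67, runs 67→73
T2: waits 73, runs 73→75
Sum = 0+19+37+49+59+67+73 = 304.

304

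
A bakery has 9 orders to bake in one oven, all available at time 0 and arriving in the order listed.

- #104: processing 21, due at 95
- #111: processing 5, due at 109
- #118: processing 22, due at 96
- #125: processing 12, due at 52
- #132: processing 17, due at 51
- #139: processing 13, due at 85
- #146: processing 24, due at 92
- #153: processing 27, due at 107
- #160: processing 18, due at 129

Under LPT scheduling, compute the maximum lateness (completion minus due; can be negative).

LPT (decreasing processing time): #153 #146 #118 #104 #160 #132 #139 #125 #111.
#153: 0→27, due 107, lateness -80
#146: 27→51, due 92, lateness -41
#118: 51→73, due 96, lateness -23
#104: 73→94, due 95, lateness -1
#160: 94→112, due 129, lateness -17
#132: 112→129, due 51, lateness 78
#139: 129→142, due 85, lateness 57
#125: 142→154, due 52, lateness 102
#111: 154→159, due 109, lateness 50
Maximum = 102.

102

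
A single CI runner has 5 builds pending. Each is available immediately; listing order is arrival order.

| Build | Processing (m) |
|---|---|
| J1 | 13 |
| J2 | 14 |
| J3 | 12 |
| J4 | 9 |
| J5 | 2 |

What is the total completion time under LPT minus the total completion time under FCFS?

1

LPT (decreasing processing time): J2 J1 J3 J4 J5.
J2: 0→14
J1: 14→27
J3: 27→39
J4: 39→48
J5: 48→50
Sum = 14+27+39+48+50 = 178.
FIFO (arrival order): J1 J2 J3 J4 J5.
J1: 0→13
J2: 13→27
J3: 27→39
J4: 39→48
J5: 48→50
Sum = 13+27+39+48+50 = 177.
Difference = 178 − 177 = 1.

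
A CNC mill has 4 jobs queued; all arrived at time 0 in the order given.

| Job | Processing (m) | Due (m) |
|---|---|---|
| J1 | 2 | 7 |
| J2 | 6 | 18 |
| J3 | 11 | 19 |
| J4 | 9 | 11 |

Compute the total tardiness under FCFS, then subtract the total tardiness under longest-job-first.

-21

FIFO (arrival order): J1 J2 J3 J4.
J1: 0→2, due 7, tardiness 0
J2: 2→8, due 18, tardiness 0
J3: 8→19, due 19, tardiness 0
J4: 19→28, due 11, tardiness 17
Sum = 0+0+0+17 = 17.
LPT (decreasing processing time): J3 J4 J2 J1.
J3: 0→11, due 19, tardiness 0
J4: 11→20, due 11, tardiness 9
J2: 20→26, due 18, tardiness 8
J1: 26→28, due 7, tardiness 21
Sum = 0+9+8+21 = 38.
Difference = 17 − 38 = -21.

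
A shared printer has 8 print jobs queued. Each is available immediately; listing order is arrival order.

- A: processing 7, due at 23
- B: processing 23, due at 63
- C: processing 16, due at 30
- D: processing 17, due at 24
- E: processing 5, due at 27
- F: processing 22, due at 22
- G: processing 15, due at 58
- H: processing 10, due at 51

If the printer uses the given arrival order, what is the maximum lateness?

68

FIFO (arrival order): A B C D E F G H.
A: 0→7, due 23, lateness -16
B: 7→30, due 63, lateness -33
C: 30→46, due 30, lateness 16
D: 46→63, due 24, lateness 39
E: 63→68, due 27, lateness 41
F: 68→90, due 22, lateness 68
G: 90→105, due 58, lateness 47
H: 105→115, due 51, lateness 64
Maximum = 68.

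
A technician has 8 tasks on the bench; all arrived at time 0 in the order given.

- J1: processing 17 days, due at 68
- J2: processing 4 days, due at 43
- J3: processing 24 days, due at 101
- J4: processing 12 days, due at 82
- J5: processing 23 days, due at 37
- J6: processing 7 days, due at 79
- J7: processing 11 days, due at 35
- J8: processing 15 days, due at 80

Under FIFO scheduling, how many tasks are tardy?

FIFO (arrival order): J1 J2 J3 J4 J5 J6 J7 J8.
J1: 0→17, due 68, tardiness 0
J2: 17→21, due 43, tardiness 0
J3: 21→45, due 101, tardiness 0
J4: 45→57, due 82, tardiness 0
J5: 57→80, due 37, tardiness 43
J6: 80→87, due 79, tardiness 8
J7: 87→98, due 35, tardiness 63
J8: 98→113, due 80, tardiness 33
Late tasks: 4.

4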